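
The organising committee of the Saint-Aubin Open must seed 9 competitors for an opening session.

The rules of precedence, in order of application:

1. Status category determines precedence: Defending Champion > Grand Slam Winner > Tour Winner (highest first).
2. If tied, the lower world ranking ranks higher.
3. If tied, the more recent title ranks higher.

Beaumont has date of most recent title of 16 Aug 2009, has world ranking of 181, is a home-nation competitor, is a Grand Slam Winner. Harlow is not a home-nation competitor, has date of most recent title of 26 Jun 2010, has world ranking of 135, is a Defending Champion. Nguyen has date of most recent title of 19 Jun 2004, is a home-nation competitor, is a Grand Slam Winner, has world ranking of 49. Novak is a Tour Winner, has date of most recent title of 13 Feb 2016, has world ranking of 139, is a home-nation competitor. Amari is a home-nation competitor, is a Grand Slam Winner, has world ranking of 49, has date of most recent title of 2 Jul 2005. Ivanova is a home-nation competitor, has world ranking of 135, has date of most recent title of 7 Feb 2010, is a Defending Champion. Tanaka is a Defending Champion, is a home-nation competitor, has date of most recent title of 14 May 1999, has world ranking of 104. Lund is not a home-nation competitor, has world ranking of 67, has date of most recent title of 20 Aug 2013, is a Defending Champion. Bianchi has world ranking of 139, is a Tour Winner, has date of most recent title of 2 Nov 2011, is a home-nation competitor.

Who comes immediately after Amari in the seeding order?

By status category: Lund, Tanaka, Harlow and Ivanova (Defending Champion); then Amari, Nguyen and Beaumont (Grand Slam Winner); then Novak and Bianchi (Tour Winner).
Among Lund, Tanaka, Harlow and Ivanova, by world ranking (lower first): Lund (67) before Tanaka (104) before Harlow and Ivanova (135).
Among Harlow and Ivanova, by date of most recent title (later first): Harlow (26 Jun 2010) before Ivanova (7 Feb 2010).
Among Amari, Nguyen and Beaumont, by world ranking (lower first): Amari and Nguyen (49) before Beaumont (181).
Among Amari and Nguyen, by date of most recent title (later first): Amari (2 Jul 2005) before Nguyen (19 Jun 2004).
Novak and Bianchi both have world ranking 139, so the next rule applies.
Among Novak and Bianchi, by date of most recent title (later first): Novak (13 Feb 2016) before Bianchi (2 Nov 2011).
Order: Lund, Tanaka, Harlow, Ivanova, Amari, Nguyen, Beaumont, Novak, Bianchi.

Nguyen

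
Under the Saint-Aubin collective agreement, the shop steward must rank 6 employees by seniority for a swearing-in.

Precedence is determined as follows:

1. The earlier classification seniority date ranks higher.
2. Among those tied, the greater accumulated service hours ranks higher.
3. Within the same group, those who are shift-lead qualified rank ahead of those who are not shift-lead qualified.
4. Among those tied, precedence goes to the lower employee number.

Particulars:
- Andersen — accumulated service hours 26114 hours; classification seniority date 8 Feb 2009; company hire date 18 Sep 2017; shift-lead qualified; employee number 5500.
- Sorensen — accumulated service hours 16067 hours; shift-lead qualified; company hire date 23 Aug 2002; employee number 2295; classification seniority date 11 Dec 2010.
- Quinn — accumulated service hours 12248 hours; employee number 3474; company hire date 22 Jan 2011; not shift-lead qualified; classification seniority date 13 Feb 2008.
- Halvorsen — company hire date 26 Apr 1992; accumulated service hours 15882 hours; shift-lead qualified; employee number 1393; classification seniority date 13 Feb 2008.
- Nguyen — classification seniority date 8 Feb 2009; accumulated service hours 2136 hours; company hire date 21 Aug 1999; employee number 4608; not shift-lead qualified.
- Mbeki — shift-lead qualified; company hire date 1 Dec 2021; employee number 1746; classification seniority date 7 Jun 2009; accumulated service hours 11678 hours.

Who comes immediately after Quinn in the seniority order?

Andersen

By classification seniority date (earlier first): Halvorsen and Quinn (both 13 Feb 2008); then Andersen and Nguyen (both 8 Feb 2009); then Mbeki (7 Jun 2009); then Sorensen (11 Dec 2010).
Among Halvorsen and Quinn, by accumulated service hours (higher first): Halvorsen (15882 hours) before Quinn (12248 hours).
Among Andersen and Nguyen, by accumulated service hours (higher first): Andersen (26114 hours) before Nguyen (2136 hours).
Order: Halvorsen, Quinn, Andersen, Nguyen, Mbeki, Sorensen.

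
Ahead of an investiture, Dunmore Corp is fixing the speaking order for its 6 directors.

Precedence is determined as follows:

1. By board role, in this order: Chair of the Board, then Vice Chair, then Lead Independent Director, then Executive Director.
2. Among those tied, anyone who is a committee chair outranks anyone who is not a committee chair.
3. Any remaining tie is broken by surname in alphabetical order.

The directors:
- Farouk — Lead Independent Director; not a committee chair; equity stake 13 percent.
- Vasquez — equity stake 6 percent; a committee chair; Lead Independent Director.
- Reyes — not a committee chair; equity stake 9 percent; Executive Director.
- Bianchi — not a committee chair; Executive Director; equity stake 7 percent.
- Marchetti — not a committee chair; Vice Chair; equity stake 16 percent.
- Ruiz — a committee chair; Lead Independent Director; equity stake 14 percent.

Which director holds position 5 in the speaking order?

By board role: Marchetti (Vice Chair); then Ruiz, Vasquez and Farouk (Lead Independent Director); then Bianchi and Reyes (Executive Director).
Among Ruiz, Vasquez and Farouk, a committee chair before not a committee chair: Ruiz and Vasquez (a committee chair) before Farouk (not a committee chair).
Among Ruiz and Vasquez, alphabetically by surname: Ruiz before Vasquez.
Bianchi and Reyes are each not a committee chair, so the next rule applies.
Among Bianchi and Reyes, alphabetically by surname: Bianchi before Reyes.
Order: Marchetti, Ruiz, Vasquez, Farouk, Bianchi, Reyes.

Bianchi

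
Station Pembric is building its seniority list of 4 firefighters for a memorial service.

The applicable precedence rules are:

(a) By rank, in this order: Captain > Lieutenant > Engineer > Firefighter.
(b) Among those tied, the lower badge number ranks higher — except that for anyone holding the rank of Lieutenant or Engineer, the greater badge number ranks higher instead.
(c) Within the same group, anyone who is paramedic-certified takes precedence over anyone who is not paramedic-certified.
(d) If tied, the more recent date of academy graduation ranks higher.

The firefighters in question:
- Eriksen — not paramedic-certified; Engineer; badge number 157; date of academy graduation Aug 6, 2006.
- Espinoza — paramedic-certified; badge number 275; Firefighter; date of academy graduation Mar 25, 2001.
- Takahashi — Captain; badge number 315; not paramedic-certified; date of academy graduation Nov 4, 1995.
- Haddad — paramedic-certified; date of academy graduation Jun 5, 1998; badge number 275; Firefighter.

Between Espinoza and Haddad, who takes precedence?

By rank: Takahashi (Captain); then Eriksen (Engineer); then Espinoza and Haddad (Firefighter).
Espinoza and Haddad both have badge number 275, so the next rule applies.
Espinoza and Haddad are each paramedic-certified, so the next rule applies.
Among Espinoza and Haddad, by date of academy graduation (later first): Espinoza (Mar 25, 2001) before Haddad (Jun 5, 1998).
So Espinoza takes precedence.

Espinoza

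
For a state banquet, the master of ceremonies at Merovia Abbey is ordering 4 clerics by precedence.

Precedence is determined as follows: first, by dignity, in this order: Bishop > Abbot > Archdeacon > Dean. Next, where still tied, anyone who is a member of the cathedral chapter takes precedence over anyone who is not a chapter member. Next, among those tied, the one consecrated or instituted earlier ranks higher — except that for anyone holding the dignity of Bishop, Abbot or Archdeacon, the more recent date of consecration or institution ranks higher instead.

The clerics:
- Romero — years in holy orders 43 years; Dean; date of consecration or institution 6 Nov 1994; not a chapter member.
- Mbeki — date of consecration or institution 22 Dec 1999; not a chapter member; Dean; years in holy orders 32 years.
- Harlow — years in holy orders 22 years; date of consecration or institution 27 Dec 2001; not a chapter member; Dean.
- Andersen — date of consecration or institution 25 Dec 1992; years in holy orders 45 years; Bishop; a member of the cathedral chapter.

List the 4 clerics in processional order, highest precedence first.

By dignity: Andersen (Bishop); then Romero, Mbeki and Harlow (Dean).
Romero, Mbeki and Harlow are each not a chapter member, so the next rule applies.
Among Romero, Mbeki and Harlow, by date of consecration or institution (earlier first): Romero (6 Nov 1994) before Mbeki (22 Dec 1999) before Harlow (27 Dec 2001).
Full order: Andersen, Romero, Mbeki, Harlow.

Andersen, Romero, Mbeki, Harlow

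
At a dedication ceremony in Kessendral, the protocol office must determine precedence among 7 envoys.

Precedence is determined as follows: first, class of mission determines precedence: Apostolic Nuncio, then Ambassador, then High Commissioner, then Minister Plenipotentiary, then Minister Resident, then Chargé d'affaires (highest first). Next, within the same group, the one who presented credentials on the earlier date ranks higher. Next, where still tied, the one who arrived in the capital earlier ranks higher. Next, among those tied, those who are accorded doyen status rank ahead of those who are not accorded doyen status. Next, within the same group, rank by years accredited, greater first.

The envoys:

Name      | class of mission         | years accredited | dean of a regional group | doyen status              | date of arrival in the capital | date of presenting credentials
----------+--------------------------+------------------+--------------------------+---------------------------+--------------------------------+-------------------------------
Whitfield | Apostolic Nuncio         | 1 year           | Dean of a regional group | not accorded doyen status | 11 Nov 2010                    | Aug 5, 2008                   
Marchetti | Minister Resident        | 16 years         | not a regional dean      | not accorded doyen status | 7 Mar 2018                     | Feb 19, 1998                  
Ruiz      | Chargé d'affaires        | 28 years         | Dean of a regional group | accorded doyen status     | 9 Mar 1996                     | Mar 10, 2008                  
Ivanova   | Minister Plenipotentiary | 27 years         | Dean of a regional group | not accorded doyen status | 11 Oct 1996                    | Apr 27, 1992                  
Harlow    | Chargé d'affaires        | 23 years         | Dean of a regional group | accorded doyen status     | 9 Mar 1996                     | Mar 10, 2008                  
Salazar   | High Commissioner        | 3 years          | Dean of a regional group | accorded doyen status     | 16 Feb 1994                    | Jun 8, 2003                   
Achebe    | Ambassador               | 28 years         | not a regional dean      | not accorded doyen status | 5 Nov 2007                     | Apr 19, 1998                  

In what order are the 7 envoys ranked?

By class of mission: Whitfield (Apostolic Nuncio); then Achebe (Ambassador); then Salazar (High Commissioner); then Ivanova (Minister Plenipotentiary); then Marchetti (Minister Resident); then Ruiz and Harlow (Chargé d'affaires).
Ruiz and Harlow both have date of presenting credentials Mar 10, 2008, so the next rule applies.
Ruiz and Harlow both have date of arrival in the capital 9 Mar 1996, so the next rule applies.
Ruiz and Harlow are each accorded doyen status, so the next rule applies.
Among Ruiz and Harlow, by years accredited (higher first): Ruiz (28 years) before Harlow (23 years).
Full order: Whitfield, Achebe, Salazar, Ivanova, Marchetti, Ruiz, Harlow.

Whitfield, Achebe, Salazar, Ivanova, Marchetti, Ruiz, Harlow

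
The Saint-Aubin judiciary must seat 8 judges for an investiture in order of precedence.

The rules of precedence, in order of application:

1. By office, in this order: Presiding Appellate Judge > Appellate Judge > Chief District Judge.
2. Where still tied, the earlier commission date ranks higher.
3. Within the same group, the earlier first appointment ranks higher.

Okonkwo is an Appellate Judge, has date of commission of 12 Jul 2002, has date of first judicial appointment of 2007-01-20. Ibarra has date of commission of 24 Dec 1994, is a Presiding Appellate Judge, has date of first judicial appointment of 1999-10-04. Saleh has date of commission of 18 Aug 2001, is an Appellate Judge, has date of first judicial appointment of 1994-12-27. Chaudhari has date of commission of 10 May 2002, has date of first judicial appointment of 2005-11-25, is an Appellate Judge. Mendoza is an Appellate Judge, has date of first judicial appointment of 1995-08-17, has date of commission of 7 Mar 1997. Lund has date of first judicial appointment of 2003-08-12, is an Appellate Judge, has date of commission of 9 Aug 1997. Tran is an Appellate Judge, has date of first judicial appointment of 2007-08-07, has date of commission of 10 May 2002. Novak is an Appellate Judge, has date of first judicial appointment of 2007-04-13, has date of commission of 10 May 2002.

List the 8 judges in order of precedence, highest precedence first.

By office: Ibarra (Presiding Appellate Judge); then Mendoza, Lund, Saleh, Chaudhari, Novak, Tran and Okonkwo (Appellate Judge).
Among Mendoza, Lund, Saleh, Chaudhari, Novak, Tran and Okonkwo, by date of commission (earlier first): Mendoza (7 Mar 1997) before Lund (9 Aug 1997) before Saleh (18 Aug 2001) before Chaudhari, Novak and Tran (10 May 2002) before Okonkwo (12 Jul 2002).
Among Chaudhari, Novak and Tran, by date of first judicial appointment (earlier first): Chaudhari (2005-11-25) before Novak (2007-04-13) before Tran (2007-08-07).
Full order: Ibarra, Mendoza, Lund, Saleh, Chaudhari, Novak, Tran, Okonkwo.

Ibarra, Mendoza, Lund, Saleh, Chaudhari, Novak, Tran, Okonkwo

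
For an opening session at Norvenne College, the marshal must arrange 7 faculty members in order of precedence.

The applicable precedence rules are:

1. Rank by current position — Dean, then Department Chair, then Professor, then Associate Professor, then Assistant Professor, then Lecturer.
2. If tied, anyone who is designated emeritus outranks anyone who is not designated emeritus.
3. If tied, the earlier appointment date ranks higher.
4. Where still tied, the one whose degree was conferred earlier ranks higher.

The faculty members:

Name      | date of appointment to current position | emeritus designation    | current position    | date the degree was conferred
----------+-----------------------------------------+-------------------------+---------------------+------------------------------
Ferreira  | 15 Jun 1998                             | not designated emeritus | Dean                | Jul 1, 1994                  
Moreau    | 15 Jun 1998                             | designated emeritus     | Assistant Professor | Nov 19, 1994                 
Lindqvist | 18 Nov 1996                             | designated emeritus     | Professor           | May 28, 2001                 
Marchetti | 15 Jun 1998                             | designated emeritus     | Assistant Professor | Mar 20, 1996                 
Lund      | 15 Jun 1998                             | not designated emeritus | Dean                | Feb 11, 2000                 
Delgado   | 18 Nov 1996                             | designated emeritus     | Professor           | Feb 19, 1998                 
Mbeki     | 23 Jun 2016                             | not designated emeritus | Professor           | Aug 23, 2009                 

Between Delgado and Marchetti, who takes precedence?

By current position: Ferreira and Lund (Dean); then Delgado, Lindqvist and Mbeki (Professor); then Moreau and Marchetti (Assistant Professor).
Ferreira and Lund are each not designated emeritus, so the next rule applies.
Ferreira and Lund both have date of appointment to current position 15 Jun 1998, so the next rule applies.
Among Ferreira and Lund, by date the degree was conferred (earlier first): Ferreira (Jul 1, 1994) before Lund (Feb 11, 2000).
Among Delgado, Lindqvist and Mbeki, designated emeritus before not designated emeritus: Delgado and Lindqvist (designated emeritus) before Mbeki (not designated emeritus).
Delgado and Lindqvist both have date of appointment to current position 18 Nov 1996, so the next rule applies.
Among Delgado and Lindqvist, by date the degree was conferred (earlier first): Delgado (Feb 19, 1998) before Lindqvist (May 28, 2001).
Moreau and Marchetti are each designated emeritus, so the next rule applies.
Moreau and Marchetti both have date of appointment to current position 15 Jun 1998, so the next rule applies.
Among Moreau and Marchetti, by date the degree was conferred (earlier first): Moreau (Nov 19, 1994) before Marchetti (Mar 20, 1996).
So Delgado takes precedence.

Delgado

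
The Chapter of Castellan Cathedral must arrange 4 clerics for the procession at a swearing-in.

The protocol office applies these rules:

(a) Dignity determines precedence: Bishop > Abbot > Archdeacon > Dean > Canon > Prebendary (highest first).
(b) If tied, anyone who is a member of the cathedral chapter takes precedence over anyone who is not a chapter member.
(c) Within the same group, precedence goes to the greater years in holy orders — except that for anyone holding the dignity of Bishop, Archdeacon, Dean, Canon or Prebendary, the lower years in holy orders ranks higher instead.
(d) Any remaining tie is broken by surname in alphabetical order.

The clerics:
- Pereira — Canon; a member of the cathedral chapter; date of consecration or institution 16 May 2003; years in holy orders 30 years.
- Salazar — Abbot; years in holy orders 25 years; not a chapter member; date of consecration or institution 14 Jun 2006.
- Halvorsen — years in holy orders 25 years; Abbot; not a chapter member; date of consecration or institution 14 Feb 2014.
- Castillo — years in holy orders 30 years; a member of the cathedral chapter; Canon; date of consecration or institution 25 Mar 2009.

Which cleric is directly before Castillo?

Salazar

By dignity: Halvorsen and Salazar (Abbot); then Castillo and Pereira (Canon).
Halvorsen and Salazar are each not a chapter member, so the next rule applies.
Halvorsen and Salazar both have years in holy orders 25 years, so the next rule applies.
Among Halvorsen and Salazar, alphabetically by surname: Halvorsen before Salazar.
Castillo and Pereira are each a member of the cathedral chapter, so the next rule applies.
Castillo and Pereira both have years in holy orders 30 years, so the next rule applies.
Among Castillo and Pereira, alphabetically by surname: Castillo before Pereira.
Order: Halvorsen, Salazar, Castillo, Pereira.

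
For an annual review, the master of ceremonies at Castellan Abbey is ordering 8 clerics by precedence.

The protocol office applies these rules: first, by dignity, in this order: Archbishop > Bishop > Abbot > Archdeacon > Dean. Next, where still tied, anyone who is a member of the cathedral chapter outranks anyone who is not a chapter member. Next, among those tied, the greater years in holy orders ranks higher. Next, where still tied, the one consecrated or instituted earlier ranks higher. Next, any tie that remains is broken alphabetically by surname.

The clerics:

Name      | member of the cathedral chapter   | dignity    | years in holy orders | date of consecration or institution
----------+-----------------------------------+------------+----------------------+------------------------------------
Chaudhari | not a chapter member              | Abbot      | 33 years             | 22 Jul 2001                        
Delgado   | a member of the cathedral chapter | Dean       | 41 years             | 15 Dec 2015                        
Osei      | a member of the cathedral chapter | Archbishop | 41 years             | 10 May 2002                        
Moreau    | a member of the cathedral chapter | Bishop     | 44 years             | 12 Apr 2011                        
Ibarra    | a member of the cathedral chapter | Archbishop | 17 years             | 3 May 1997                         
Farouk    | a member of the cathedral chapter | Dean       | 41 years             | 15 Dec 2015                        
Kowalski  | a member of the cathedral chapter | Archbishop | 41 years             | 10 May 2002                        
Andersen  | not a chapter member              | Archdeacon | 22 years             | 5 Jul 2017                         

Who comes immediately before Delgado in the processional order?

By dignity: Kowalski, Osei and Ibarra (Archbishop); then Moreau (Bishop); then Chaudhari (Abbot); then Andersen (Archdeacon); then Delgado and Farouk (Dean).
Kowalski, Osei and Ibarra are each a member of the cathedral chapter, so the next rule applies.
Among Kowalski, Osei and Ibarra, by years in holy orders (higher first): Kowalski and Osei (41 years) before Ibarra (17 years).
Kowalski and Osei both have date of consecration or institution 10 May 2002, so the next rule applies.
Among Kowalski and Osei, alphabetically by surname: Kowalski before Osei.
Delgado and Farouk are each a member of the cathedral chapter, so the next rule applies.
Delgado and Farouk both have years in holy orders 41 years, so the next rule applies.
Delgado and Farouk both have date of consecration or institution 15 Dec 2015, so the next rule applies.
Among Delgado and Farouk, alphabetically by surname: Delgado before Farouk.
Order: Kowalski, Osei, Ibarra, Moreau, Chaudhari, Andersen, Delgado, Farouk.

Andersen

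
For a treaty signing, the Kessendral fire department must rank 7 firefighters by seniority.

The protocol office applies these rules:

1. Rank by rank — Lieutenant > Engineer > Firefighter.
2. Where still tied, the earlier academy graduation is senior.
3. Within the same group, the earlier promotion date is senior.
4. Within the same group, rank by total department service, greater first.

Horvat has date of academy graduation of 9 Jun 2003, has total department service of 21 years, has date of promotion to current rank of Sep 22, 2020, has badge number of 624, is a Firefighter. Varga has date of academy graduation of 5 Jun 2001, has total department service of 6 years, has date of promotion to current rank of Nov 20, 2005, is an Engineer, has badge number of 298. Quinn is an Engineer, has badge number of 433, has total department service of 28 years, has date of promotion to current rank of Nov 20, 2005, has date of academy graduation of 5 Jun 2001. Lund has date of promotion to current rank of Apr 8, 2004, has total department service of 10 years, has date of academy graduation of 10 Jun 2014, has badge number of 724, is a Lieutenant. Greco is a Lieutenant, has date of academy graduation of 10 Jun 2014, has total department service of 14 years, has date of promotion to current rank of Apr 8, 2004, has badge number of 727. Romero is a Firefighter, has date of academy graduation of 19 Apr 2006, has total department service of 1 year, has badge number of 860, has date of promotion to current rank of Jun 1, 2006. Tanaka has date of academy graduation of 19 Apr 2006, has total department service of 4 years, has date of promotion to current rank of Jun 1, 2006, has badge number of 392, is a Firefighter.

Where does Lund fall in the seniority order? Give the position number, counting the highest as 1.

2

By rank: Greco and Lund (Lieutenant); then Quinn and Varga (Engineer); then Horvat, Tanaka and Romero (Firefighter).
Greco and Lund both have date of academy graduation 10 Jun 2014, so the next rule applies.
Greco and Lund both have date of promotion to current rank Apr 8, 2004, so the next rule applies.
Among Greco and Lund, by total department service (higher first): Greco (14 years) before Lund (10 years).
Quinn and Varga both have date of academy graduation 5 Jun 2001, so the next rule applies.
Quinn and Varga both have date of promotion to current rank Nov 20, 2005, so the next rule applies.
Among Quinn and Varga, by total department service (higher first): Quinn (28 years) before Varga (6 years).
Among Horvat, Tanaka and Romero, by date of academy graduation (earlier first): Horvat (9 Jun 2003) before Tanaka and Romero (19 Apr 2006).
Tanaka and Romero both have date of promotion to current rank Jun 1, 2006, so the next rule applies.
Among Tanaka and Romero, by total department service (higher first): Tanaka (4 years) before Romero (1 year).
Order: Greco, Lund, Quinn, Varga, Horvat, Tanaka, Romero. So position 2.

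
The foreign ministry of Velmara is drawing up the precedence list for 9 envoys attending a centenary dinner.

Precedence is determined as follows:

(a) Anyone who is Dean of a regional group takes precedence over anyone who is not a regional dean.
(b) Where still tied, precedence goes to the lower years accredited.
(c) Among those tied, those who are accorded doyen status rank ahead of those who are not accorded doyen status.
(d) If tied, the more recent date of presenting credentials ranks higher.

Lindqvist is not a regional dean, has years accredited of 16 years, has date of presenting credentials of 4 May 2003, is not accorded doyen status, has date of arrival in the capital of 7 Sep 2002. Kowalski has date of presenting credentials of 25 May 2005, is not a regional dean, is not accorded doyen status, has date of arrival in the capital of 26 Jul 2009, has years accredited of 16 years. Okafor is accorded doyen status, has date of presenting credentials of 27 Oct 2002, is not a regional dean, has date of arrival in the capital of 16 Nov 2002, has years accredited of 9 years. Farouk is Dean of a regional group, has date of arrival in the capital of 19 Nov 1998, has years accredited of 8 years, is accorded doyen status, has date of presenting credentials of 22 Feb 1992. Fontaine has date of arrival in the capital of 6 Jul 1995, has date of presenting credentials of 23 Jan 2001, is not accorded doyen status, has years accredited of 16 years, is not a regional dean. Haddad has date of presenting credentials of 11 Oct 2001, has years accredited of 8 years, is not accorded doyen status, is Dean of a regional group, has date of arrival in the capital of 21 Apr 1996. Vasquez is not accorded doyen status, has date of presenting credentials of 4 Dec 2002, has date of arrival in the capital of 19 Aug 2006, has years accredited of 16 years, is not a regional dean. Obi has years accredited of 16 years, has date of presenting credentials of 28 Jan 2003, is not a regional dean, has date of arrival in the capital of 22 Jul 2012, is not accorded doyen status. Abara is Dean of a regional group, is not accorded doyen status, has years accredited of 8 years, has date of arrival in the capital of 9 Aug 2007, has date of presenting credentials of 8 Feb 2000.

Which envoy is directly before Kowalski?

Okafor

By the first rule: Farouk, Haddad and Abara (each Dean of a regional group); then Okafor, Kowalski, Lindqvist, Obi, Vasquez and Fontaine (each not a regional dean).
Farouk, Haddad and Abara all have years accredited 8 years, so the next rule applies.
Among Farouk, Haddad and Abara, accorded doyen status before not accorded doyen status: Farouk (accorded doyen status) before Haddad and Abara (not accorded doyen status).
Among Haddad and Abara, by date of presenting credentials (later first): Haddad (11 Oct 2001) before Abara (8 Feb 2000).
Among Okafor, Kowalski, Lindqvist, Obi, Vasquez and Fontaine, by years accredited (lower first): Okafor (9 years) before Kowalski, Lindqvist, Obi, Vasquez and Fontaine (16 years).
Kowalski, Lindqvist, Obi, Vasquez and Fontaine are each not accorded doyen status, so the next rule applies.
Among Kowalski, Lindqvist, Obi, Vasquez and Fontaine, by date of presenting credentials (later first): Kowalski (25 May 2005) before Lindqvist (4 May 2003) before Obi (28 Jan 2003) before Vasquez (4 Dec 2002) before Fontaine (23 Jan 2001).
Order: Farouk, Haddad, Abara, Okafor, Kowalski, Lindqvist, Obi, Vasquez, Fontaine.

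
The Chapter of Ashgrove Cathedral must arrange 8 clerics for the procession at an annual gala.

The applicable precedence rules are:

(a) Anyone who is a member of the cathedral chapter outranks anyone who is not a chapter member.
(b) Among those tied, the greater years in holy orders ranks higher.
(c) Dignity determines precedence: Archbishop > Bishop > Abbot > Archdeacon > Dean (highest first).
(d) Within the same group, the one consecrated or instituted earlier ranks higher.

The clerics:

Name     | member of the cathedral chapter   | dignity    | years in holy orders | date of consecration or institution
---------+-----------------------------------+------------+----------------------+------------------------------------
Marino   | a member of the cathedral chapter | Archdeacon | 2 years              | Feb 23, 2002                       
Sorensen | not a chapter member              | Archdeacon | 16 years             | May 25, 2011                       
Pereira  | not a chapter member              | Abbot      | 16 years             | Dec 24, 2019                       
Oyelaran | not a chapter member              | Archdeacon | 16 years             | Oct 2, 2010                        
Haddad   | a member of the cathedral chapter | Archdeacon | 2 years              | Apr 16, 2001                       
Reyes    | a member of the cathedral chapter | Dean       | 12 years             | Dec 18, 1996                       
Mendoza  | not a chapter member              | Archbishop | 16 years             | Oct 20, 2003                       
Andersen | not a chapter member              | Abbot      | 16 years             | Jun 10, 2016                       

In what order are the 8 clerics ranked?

By the first rule: Reyes, Haddad and Marino (each a member of the cathedral chapter); then Mendoza, Andersen, Pereira, Oyelaran and Sorensen (each not a chapter member).
Among Reyes, Haddad and Marino, by years in holy orders (higher first): Reyes (12 years) before Haddad and Marino (2 years).
Haddad and Marino are each Archdeacon, so the next rule applies.
Among Haddad and Marino, by date of consecration or institution (earlier first): Haddad (Apr 16, 2001) before Marino (Feb 23, 2002).
Mendoza, Andersen, Pereira, Oyelaran and Sorensen all have years in holy orders 16 years, so the next rule applies.
Among Mendoza, Andersen, Pereira, Oyelaran and Sorensen, by dignity: Mendoza (Archbishop) before Andersen and Pereira (Abbot) before Oyelaran and Sorensen (Archdeacon).
Among Andersen and Pereira, by date of consecration or institution (earlier first): Andersen (Jun 10, 2016) before Pereira (Dec 24, 2019).
Among Oyelaran and Sorensen, by date of consecration or institution (earlier first): Oyelaran (Oct 2, 2010) before Sorensen (May 25, 2011).
Full order: Reyes, Haddad, Marino, Mendoza, Andersen, Pereira, Oyelaran, Sorensen.

Reyes, Haddad, Marino, Mendoza, Andersen, Pereira, Oyelaran, Sorensen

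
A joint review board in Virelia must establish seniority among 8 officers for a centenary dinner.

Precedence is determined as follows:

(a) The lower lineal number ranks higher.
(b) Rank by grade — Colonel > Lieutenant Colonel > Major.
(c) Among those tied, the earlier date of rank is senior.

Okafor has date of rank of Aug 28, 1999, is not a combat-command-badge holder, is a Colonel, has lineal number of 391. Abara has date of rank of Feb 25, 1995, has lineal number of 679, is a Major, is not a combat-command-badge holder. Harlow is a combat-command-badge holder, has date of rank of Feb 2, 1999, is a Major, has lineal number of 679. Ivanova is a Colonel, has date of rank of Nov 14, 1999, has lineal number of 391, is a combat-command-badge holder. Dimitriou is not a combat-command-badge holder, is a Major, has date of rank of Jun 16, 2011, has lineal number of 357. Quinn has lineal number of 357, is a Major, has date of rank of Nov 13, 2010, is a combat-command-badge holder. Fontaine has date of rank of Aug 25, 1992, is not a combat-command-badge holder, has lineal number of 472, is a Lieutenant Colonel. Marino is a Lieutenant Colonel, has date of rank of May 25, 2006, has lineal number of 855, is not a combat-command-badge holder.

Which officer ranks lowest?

Marino

By lineal number (lower first): Quinn and Dimitriou (both 357); then Okafor and Ivanova (both 391); then Fontaine (472); then Abara and Harlow (both 679); then Marino (855).
Quinn and Dimitriou are each Major, so the next rule applies.
Among Quinn and Dimitriou, by date of rank (earlier first): Quinn (Nov 13, 2010) before Dimitriou (Jun 16, 2011).
Okafor and Ivanova are each Colonel, so the next rule applies.
Among Okafor and Ivanova, by date of rank (earlier first): Okafor (Aug 28, 1999) before Ivanova (Nov 14, 1999).
Abara and Harlow are each Major, so the next rule applies.
Among Abara and Harlow, by date of rank (earlier first): Abara (Feb 25, 1995) before Harlow (Feb 2, 1999).
Order: Quinn, Dimitriou, Okafor, Ivanova, Fontaine, Abara, Harlow, Marino.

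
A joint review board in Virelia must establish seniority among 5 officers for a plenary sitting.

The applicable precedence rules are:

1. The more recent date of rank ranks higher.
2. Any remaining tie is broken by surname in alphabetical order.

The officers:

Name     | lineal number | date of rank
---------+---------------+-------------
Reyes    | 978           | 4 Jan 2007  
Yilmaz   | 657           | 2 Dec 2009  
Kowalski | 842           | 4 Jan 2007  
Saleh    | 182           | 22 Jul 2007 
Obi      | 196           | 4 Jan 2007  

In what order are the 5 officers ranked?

By date of rank (later first): Yilmaz (2 Dec 2009); then Saleh (22 Jul 2007); then Kowalski, Obi and Reyes (each 4 Jan 2007).
Among Kowalski, Obi and Reyes, alphabetically by surname: Kowalski before Obi before Reyes.
Full order: Yilmaz, Saleh, Kowalski, Obi, Reyes.

Yilmaz, Saleh, Kowalski, Obi, Reyes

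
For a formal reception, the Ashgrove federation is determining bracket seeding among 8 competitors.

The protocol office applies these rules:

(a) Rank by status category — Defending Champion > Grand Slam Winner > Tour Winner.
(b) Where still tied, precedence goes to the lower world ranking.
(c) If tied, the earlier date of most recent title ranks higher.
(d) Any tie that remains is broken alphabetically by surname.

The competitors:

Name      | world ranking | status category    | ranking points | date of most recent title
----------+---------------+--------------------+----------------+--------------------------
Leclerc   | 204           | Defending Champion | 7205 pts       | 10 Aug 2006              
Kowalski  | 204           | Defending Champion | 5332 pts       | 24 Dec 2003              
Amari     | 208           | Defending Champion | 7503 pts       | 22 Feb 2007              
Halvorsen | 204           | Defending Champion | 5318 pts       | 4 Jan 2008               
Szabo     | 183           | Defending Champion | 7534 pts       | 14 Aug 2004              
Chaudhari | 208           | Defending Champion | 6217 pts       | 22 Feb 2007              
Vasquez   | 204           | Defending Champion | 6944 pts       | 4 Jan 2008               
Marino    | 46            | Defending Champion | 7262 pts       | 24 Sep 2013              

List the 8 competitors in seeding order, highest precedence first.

Marino, Szabo, Kowalski, Leclerc, Halvorsen, Vasquez, Amari, Chaudhari

By status category: Marino, Szabo, Kowalski, Leclerc, Halvorsen, Vasquez, Amari and Chaudhari (Defending Champion).
Among Marino, Szabo, Kowalski, Leclerc, Halvorsen, Vasquez, Amari and Chaudhari, by world ranking (lower first): Marino (46) before Szabo (183) before Kowalski, Leclerc, Halvorsen and Vasquez (204) before Amari and Chaudhari (208).
Among Kowalski, Leclerc, Halvorsen and Vasquez, by date of most recent title (earlier first): Kowalski (24 Dec 2003) before Leclerc (10 Aug 2006) before Halvorsen and Vasquez (4 Jan 2008).
Among Halvorsen and Vasquez, alphabetically by surname: Halvorsen before Vasquez.
Amari and Chaudhari both have date of most recent title 22 Feb 2007, so the next rule applies.
Among Amari and Chaudhari, alphabetically by surname: Amari before Chaudhari.
Full order: Marino, Szabo, Kowalski, Leclerc, Halvorsen, Vasquez, Amari, Chaudhari.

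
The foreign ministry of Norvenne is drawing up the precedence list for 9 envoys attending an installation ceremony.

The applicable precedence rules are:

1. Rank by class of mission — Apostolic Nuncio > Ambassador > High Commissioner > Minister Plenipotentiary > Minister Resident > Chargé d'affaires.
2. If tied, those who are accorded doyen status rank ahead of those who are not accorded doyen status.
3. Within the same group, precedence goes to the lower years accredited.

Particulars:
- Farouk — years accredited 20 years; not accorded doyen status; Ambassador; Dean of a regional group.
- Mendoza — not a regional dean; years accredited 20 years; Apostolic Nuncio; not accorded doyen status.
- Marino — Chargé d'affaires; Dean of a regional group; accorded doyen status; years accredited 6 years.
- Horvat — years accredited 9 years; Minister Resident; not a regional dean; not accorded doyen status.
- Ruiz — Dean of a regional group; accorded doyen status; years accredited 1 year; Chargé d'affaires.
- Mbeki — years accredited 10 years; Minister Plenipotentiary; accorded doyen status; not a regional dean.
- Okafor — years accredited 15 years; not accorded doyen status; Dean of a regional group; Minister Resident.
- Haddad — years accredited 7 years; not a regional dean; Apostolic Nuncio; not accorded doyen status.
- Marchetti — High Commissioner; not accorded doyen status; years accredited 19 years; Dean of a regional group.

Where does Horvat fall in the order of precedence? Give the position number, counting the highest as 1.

6

By class of mission: Haddad and Mendoza (Apostolic Nuncio); then Farouk (Ambassador); then Marchetti (High Commissioner); then Mbeki (Minister Plenipotentiary); then Horvat and Okafor (Minister Resident); then Ruiz and Marino (Chargé d'affaires).
Haddad and Mendoza are each not accorded doyen status, so the next rule applies.
Among Haddad and Mendoza, by years accredited (lower first): Haddad (7 years) before Mendoza (20 years).
Horvat and Okafor are each not accorded doyen status, so the next rule applies.
Among Horvat and Okafor, by years accredited (lower first): Horvat (9 years) before Okafor (15 years).
Ruiz and Marino are each accorded doyen status, so the next rule applies.
Among Ruiz and Marino, by years accredited (lower first): Ruiz (1 year) before Marino (6 years).
Order: Haddad, Mendoza, Farouk, Marchetti, Mbeki, Horvat, Okafor, Ruiz, Marino. So position 6.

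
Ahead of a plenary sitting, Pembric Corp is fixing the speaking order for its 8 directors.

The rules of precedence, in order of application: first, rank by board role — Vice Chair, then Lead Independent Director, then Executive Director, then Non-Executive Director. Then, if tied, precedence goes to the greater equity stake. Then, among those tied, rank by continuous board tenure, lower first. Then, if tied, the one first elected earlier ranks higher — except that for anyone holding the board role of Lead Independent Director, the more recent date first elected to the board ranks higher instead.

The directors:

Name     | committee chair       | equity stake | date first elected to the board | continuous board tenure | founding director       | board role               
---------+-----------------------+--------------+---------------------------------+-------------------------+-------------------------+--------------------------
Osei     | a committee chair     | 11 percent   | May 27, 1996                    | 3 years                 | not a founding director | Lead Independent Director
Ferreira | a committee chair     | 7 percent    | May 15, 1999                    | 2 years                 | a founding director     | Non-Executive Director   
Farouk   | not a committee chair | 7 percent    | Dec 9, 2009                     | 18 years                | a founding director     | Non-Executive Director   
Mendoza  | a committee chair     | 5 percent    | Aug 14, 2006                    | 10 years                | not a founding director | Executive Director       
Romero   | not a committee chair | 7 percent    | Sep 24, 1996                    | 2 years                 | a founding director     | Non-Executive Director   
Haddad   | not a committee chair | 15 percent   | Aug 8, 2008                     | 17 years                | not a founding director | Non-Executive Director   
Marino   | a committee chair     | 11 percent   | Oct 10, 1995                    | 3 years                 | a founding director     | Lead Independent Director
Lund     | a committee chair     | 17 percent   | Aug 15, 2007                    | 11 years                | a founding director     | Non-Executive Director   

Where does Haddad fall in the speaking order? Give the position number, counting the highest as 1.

By board role: Osei and Marino (Lead Independent Director); then Mendoza (Executive Director); then Lund, Haddad, Romero, Ferreira and Farouk (Non-Executive Director).
Osei and Marino both have equity stake 11 percent, so the next rule applies.
Osei and Marino both have continuous board tenure 3 years, so the next rule applies.
Among Osei and Marino, by date first elected to the board (later first) (reversed rule for this group): Osei (May 27, 1996) before Marino (Oct 10, 1995).
Among Lund, Haddad, Romero, Ferreira and Farouk, by equity stake (higher first): Lund (17 percent) before Haddad (15 percent) before Romero, Ferreira and Farouk (7 percent).
Among Romero, Ferreira and Farouk, by continuous board tenure (lower first): Romero and Ferreira (2 years) before Farouk (18 years).
Among Romero and Ferreira, by date first elected to the board (earlier first): Romero (Sep 24, 1996) before Ferreira (May 15, 1999).
Order: Osei, Marino, Mendoza, Lund, Haddad, Romero, Ferreira, Farouk. So position 5.

5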